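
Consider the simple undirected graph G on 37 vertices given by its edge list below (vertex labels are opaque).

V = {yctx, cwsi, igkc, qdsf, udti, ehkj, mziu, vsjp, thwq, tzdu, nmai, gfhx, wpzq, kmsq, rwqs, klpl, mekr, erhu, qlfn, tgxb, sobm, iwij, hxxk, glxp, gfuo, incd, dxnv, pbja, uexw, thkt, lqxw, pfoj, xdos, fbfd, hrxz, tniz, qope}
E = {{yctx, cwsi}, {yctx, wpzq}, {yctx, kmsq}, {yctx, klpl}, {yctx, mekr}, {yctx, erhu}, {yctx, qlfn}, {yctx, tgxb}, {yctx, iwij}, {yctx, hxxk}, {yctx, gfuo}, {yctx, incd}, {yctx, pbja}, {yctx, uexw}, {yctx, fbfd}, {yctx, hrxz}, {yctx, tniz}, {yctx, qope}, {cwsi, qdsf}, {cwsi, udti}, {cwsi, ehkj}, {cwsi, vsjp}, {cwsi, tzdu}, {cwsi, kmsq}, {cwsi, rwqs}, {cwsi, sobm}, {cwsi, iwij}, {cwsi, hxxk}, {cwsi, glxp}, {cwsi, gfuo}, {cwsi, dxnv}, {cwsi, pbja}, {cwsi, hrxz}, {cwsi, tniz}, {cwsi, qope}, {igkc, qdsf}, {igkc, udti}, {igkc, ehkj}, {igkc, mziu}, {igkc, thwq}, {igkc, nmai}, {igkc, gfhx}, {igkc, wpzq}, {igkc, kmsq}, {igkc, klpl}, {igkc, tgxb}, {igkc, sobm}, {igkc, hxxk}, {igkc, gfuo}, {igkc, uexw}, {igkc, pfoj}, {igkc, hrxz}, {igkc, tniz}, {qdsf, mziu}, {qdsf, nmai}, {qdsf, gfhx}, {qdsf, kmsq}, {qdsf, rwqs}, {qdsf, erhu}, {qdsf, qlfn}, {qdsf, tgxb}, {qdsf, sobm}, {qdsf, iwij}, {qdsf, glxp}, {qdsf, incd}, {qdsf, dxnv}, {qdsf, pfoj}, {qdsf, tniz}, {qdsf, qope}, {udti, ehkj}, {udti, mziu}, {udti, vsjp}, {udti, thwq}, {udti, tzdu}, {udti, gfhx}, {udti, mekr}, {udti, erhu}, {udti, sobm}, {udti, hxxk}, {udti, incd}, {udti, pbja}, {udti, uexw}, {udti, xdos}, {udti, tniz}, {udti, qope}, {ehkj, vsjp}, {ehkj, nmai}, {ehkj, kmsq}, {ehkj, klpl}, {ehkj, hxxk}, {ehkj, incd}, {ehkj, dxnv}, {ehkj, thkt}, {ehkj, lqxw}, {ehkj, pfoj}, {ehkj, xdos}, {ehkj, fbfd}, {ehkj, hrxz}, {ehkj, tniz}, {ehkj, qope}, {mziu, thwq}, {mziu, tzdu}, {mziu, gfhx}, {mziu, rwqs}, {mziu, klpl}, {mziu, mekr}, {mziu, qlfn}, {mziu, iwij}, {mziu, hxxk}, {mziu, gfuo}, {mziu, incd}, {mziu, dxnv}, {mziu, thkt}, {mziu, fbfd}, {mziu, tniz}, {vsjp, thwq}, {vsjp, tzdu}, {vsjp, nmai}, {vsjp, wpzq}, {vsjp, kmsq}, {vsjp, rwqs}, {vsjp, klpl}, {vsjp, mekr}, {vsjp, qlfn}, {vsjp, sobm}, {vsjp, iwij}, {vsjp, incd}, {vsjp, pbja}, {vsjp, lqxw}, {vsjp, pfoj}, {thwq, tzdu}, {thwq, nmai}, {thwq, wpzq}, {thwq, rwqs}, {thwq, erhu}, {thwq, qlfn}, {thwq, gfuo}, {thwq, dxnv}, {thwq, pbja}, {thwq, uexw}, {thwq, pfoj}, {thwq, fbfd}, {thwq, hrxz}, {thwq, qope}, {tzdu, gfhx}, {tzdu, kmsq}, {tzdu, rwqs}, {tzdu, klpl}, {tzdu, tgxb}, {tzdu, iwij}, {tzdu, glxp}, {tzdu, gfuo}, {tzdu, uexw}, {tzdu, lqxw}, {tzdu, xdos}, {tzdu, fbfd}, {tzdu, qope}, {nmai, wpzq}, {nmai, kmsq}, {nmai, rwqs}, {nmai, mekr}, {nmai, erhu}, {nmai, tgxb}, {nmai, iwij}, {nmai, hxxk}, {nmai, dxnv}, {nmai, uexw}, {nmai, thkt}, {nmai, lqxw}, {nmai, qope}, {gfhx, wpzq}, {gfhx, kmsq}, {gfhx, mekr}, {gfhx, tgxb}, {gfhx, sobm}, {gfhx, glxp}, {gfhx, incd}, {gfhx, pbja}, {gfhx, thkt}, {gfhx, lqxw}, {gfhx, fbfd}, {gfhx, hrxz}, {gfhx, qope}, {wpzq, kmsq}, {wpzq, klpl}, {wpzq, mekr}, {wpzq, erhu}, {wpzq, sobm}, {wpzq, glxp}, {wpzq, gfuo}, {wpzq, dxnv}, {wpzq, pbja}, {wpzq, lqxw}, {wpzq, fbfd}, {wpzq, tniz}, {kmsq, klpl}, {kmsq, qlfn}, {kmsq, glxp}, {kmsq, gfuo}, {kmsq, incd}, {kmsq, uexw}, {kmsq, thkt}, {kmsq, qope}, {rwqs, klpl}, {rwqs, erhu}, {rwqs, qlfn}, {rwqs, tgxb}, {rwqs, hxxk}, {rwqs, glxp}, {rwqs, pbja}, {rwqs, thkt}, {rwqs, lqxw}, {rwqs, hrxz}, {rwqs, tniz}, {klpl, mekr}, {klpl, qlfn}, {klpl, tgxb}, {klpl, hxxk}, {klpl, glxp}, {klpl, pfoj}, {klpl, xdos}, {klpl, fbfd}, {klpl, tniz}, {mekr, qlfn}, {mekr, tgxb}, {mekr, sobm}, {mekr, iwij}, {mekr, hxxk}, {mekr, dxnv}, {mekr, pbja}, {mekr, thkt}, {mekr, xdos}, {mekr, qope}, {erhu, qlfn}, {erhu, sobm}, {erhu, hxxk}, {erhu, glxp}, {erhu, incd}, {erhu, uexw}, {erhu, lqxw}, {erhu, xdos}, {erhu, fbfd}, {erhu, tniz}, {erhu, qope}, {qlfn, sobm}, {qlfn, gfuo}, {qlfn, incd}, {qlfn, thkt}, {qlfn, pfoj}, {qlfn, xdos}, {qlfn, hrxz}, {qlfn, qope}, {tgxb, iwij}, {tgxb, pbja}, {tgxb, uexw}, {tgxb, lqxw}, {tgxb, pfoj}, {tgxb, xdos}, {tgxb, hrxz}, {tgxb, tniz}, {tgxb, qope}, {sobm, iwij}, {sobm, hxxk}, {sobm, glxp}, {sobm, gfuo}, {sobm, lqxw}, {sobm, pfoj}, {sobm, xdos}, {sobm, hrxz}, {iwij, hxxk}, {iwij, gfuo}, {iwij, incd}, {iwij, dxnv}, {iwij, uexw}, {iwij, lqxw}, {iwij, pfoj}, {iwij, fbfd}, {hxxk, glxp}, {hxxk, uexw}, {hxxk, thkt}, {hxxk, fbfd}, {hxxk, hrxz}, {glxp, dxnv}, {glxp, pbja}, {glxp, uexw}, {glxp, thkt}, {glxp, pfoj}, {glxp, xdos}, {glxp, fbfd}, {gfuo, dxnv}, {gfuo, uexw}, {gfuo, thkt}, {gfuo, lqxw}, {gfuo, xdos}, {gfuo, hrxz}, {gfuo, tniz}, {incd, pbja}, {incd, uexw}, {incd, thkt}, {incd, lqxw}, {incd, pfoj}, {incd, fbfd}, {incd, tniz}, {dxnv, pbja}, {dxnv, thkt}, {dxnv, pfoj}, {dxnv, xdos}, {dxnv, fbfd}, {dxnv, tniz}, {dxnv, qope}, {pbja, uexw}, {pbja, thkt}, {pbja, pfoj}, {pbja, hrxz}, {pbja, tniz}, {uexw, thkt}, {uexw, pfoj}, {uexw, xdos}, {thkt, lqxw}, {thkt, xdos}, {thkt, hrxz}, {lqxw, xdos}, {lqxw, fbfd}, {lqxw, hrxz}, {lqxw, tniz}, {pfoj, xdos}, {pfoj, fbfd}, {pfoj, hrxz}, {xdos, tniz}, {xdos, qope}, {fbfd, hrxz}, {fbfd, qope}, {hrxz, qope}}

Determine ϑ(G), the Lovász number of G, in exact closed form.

sqrt(37)

N(cwsi) = {yctx, qdsf, udti, ehkj, vsjp, tzdu, kmsq, rwqs, sobm, iwij, hxxk, glxp, gfuo, dxnv, pbja, hrxz, tniz, qope}, |N(cwsi)| = 18.
Vertex mekr has 18 neighbors: yctx, udti, mziu, vsjp, nmai, gfhx, wpzq, klpl, qlfn, tgxb, sobm, iwij, hxxk, dxnv, pbja, thkt, xdos, qope.
N(iwij) = {yctx, cwsi, qdsf, mziu, vsjp, tzdu, nmai, mekr, tgxb, sobm, hxxk, gfuo, incd, dxnv, uexw, lqxw, pfoj, fbfd}, |N(iwij)| = 18.
deg(kmsq) = 18; N(kmsq) = {yctx, cwsi, igkc, qdsf, ehkj, vsjp, tzdu, nmai, gfhx, wpzq, klpl, qlfn, glxp, gfuo, incd, uexw, thkt, qope}.
Regular of degree 18 on 37 vertices: strongly regular (37,18,8,9).
A has 3 distinct eigenvalues ≈ [18.0, 2.541381, -3.541381].
ϑ = −N·λ_min/(λ_max−λ_min) = −37·(-sqrt(37)/2 - 1/2)/(18−(-sqrt(37)/2 - 1/2)) = sqrt(37).
Numerically 6.0828.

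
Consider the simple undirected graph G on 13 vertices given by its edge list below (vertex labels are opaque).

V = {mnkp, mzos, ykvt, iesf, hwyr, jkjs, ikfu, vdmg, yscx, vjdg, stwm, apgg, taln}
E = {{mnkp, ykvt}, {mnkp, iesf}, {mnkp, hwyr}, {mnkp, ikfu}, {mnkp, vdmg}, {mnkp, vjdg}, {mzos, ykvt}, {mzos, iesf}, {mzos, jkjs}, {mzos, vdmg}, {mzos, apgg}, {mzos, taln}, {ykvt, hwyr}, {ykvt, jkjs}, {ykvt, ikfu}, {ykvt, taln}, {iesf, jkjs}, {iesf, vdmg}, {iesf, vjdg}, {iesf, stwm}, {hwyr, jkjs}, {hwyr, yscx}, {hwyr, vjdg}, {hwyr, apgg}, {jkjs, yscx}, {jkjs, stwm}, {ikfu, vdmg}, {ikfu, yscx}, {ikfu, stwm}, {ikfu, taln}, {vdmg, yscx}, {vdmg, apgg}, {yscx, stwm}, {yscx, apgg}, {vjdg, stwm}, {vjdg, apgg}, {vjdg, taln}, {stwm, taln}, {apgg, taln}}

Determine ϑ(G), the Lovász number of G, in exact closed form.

deg(jkjs) = 6; N(jkjs) = {mzos, ykvt, iesf, hwyr, yscx, stwm}.
N(mnkp) = {ykvt, iesf, hwyr, ikfu, vdmg, vjdg}, |N(mnkp)| = 6.
N(stwm) = {iesf, jkjs, ikfu, yscx, vjdg, taln}, |N(stwm)| = 6.
deg(ikfu) = 6; N(ikfu) = {mnkp, ykvt, vdmg, yscx, stwm, taln}.
G on 13 vertices is 6-regular; Paley(13): SR with (k,λ,μ)=(6,2,3).
Distinct eigenvalues (to 3 d.p.): [6.0, 1.303, -2.303].
With N=13: ϑ(G) = 13·(-(-sqrt(13)/2 - 1/2))/(6−(-sqrt(13)/2 - 1/2)) = sqrt(13).
= 3.605551275… (decimal).

sqrt(13)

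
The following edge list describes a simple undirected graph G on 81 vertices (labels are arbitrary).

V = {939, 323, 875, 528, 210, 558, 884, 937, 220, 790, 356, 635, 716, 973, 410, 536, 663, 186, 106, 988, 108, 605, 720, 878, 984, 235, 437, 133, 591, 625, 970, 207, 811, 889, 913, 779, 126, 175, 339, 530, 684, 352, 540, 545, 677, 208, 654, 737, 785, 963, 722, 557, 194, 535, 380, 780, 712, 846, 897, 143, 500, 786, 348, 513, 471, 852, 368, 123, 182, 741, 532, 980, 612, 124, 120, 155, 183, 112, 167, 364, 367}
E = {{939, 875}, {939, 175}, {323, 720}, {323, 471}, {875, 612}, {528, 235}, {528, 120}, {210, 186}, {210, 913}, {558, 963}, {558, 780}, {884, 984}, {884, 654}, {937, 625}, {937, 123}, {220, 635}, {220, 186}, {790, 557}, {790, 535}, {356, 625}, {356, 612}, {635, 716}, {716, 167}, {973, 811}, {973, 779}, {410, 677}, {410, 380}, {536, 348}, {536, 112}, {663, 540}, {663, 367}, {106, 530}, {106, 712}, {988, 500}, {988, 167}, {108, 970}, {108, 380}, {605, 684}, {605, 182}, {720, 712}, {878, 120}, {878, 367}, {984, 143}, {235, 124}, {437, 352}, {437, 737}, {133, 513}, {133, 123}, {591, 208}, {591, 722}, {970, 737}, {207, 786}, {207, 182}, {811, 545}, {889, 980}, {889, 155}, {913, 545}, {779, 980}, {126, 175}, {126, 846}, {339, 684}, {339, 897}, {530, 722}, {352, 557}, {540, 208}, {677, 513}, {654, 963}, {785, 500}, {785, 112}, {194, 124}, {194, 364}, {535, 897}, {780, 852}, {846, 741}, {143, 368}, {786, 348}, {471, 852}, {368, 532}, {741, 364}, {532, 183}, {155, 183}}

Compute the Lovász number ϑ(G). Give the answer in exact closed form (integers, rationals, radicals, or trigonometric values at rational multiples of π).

81*cos(pi/81)/(cos(pi/81) + 1)

N(540) = {663, 208}, |N(540)| = 2.
N(532) = {368, 183}, |N(532)| = 2.
deg(235) = 2; N(235) = {528, 124}.
deg(722) = 2; N(722) = {591, 530}.
Every vertex has degree 2 (N=81); the odd cycle C_{81}.
spec(A) ≈ [2.0, 1.994, 1.976, 1.946, 1.904, 1.851, 1.787, 1.712, 1.627, 1.532, 1.428, 1.315, 1.194, 1.066, 0.932, 0.792, 0.647, 0.499, 0.347, 0.194, 0.039, -0.116, -0.271, -0.423, -0.574, -0.72, -0.863, -1.0, -1.131, -1.256, -1.372, -1.481, -1.581, -1.671, -1.751, -1.821, -1.879, -1.927, -1.963, -1.986, -1.998] (distinct, 3 d.p.).
With N=81: ϑ(G) = 81·(-(-1)*2*cos(pi/81))/(2−(-2*cos(pi/81))) = 81*cos(pi/81)/(cos(pi/81) + 1).
= 40.484765310… (decimal).
Check 40 ≤ 81*cos(pi/81)/(cos(pi/81) + 1) ≤ 41: both strict.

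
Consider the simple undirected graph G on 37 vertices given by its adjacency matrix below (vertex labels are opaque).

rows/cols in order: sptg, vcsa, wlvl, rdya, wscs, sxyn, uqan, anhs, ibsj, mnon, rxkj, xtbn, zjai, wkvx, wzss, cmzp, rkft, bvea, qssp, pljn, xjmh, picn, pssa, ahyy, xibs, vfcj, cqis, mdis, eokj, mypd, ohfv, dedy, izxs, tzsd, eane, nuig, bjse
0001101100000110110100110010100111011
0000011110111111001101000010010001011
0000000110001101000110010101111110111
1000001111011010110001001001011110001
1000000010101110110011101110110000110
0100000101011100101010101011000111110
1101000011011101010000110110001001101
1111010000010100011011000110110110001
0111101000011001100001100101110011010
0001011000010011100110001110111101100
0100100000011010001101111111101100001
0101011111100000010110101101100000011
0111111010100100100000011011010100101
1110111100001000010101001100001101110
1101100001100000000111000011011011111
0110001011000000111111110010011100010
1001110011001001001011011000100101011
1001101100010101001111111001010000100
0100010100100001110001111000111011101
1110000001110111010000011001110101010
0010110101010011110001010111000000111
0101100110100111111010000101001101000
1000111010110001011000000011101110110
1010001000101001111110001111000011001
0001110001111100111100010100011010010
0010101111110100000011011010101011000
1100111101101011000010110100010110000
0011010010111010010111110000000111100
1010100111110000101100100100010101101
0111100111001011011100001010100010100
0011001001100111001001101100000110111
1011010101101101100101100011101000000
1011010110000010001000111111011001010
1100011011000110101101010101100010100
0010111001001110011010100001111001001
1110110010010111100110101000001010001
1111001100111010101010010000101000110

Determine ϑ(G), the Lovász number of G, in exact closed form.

sqrt(37)

N(ohfv) = {wlvl, rdya, uqan, mnon, rxkj, wkvx, wzss, cmzp, qssp, picn, pssa, xibs, vfcj, dedy, izxs, eane, nuig, bjse}, |N(ohfv)| = 18.
deg(rkft) = 18; N(rkft) = {sptg, rdya, wscs, sxyn, ibsj, mnon, zjai, cmzp, qssp, xjmh, picn, ahyy, xibs, eokj, dedy, tzsd, nuig, bjse}.
deg(picn) = 18; N(picn) = {vcsa, rdya, wscs, anhs, ibsj, rxkj, wkvx, wzss, cmzp, rkft, bvea, qssp, xjmh, vfcj, mdis, ohfv, dedy, tzsd}.
N(wscs) = {sptg, ibsj, rxkj, zjai, wkvx, wzss, rkft, bvea, xjmh, picn, pssa, xibs, vfcj, cqis, eokj, mypd, eane, nuig}, |N(wscs)| = 18.
18-regular, N=37; strongly regular (37,18,8,9).
spec(A) ≈ [18.0, 2.541381, -3.541381] (distinct, 6 d.p.).
Lovász (edge-transitive): ϑ = −37·(-sqrt(37)/2 - 1/2)/((18)−(-sqrt(37)/2 - 1/2)) = sqrt(37).
= 6.0827625… (decimal).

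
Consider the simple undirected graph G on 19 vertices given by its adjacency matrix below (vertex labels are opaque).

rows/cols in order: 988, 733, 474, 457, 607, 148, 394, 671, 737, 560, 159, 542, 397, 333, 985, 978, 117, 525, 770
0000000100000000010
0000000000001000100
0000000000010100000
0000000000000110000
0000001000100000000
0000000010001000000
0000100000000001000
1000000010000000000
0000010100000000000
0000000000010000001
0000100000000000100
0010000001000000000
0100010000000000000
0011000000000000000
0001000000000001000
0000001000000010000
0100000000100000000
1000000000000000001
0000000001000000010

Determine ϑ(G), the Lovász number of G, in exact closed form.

19*cos(pi/19)/(cos(pi/19) + 1)

Vertex 671 has 2 neighbors: 988, 737.
Vertex 560 has 2 neighbors: 542, 770.
N(770) = {560, 525}, |N(770)| = 2.
Vertex 542 has 2 neighbors: 474, 560.
deg(v) = 2 for all v (|V|=19); a single 19-cycle (edge-transitive).
spec(A) ≈ [2.0, 1.891634, 1.578281, 1.093896, 0.490971, -0.165159, -0.803391, -1.354563, -1.758948, -1.972723] (distinct, 6 d.p.).
−19·(-2*cos(pi/19)) / ((2)−(-2*cos(pi/19))) = 19*cos(pi/19)/(cos(pi/19) + 1) = ϑ(G).
ϑ(G) ≈ 9.4348.
Lovász sandwich 9 ≤ 19*cos(pi/19)/(cos(pi/19) + 1) ≤ 10: both strict.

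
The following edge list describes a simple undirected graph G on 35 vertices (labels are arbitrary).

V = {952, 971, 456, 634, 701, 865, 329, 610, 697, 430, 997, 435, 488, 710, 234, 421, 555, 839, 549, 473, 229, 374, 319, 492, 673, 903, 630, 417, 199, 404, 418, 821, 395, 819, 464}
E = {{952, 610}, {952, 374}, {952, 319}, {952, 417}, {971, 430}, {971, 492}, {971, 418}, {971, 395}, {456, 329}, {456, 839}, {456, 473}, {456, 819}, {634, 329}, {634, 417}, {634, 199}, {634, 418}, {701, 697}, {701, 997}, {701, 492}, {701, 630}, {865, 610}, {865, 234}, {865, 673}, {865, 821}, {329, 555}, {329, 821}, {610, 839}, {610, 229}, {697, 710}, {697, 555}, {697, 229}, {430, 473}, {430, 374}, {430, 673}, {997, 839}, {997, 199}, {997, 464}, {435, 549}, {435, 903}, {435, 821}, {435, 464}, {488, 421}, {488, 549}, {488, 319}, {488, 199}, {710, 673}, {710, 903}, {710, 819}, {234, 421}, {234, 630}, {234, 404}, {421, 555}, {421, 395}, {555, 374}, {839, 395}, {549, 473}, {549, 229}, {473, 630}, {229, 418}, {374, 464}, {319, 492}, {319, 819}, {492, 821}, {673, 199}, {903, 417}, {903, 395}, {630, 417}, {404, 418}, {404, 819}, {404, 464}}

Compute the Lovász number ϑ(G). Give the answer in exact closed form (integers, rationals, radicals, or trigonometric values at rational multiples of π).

15

Vertex 903 has 4 neighbors: 435, 710, 417, 395.
deg(610) = 4; N(610) = {952, 865, 839, 229}.
Vertex 821 has 4 neighbors: 865, 329, 435, 492.
N(418) = {971, 634, 229, 404}, |N(418)| = 4.
deg(v) = 4 for all v (|V|=35); Kneser K(7,3) on C(7,3)=35 vertices.
spec(A) ≈ [4.0, 2.0, -1.0, -3.0] (distinct, 6 d.p.).
ϑ = −N·λ_min/(λ_max−λ_min) = −35·(-3)/(4−(-3)) = 15.
= 15.00000… (decimal).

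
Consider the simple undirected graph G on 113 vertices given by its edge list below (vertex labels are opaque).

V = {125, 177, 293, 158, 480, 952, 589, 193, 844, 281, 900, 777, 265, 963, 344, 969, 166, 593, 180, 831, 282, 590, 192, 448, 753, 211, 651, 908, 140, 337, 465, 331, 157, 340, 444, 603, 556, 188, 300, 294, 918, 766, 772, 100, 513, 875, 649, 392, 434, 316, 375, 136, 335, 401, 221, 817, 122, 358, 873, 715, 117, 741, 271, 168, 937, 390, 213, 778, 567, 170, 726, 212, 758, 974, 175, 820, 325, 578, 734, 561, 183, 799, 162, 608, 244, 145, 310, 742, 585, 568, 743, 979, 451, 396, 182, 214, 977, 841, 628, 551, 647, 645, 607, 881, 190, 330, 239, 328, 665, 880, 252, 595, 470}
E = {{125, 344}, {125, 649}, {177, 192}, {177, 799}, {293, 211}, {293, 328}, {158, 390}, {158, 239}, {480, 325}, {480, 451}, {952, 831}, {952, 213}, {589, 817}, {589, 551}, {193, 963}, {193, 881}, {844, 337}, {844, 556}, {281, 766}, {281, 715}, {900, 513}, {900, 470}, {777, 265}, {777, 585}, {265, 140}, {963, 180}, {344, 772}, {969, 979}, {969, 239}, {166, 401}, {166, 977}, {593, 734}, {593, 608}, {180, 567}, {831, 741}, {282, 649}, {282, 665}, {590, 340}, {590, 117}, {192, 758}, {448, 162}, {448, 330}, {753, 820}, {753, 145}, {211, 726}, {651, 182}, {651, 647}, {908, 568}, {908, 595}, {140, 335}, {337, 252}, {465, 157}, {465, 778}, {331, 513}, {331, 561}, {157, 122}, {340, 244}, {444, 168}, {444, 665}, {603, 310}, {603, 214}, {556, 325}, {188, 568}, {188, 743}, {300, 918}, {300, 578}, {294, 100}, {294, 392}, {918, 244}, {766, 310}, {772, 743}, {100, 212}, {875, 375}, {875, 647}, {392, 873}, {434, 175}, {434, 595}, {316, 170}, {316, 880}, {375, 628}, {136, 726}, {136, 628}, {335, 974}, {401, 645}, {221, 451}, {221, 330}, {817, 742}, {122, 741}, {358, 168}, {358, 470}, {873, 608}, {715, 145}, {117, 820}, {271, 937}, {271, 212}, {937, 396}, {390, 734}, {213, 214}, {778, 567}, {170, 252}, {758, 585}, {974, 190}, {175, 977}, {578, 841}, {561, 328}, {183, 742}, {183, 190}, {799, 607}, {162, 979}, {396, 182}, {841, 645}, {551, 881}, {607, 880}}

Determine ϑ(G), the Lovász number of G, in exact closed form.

N(175) = {434, 977}, |N(175)| = 2.
Vertex 979 has 2 neighbors: 969, 162.
N(310) = {603, 766}, |N(310)| = 2.
deg(212) = 2; N(212) = {100, 271}.
deg(v) = 2 for all v (|V|=113); this is C_{113}, the 113-cycle.
The 57 distinct eigenvalues: [2.0, 1.99691, 1.98765, 1.97224, 1.95074, 1.9232, 1.88973, 1.85041, 1.80537, 1.75475, 1.69871, 1.63742, 1.57106, 1.49985, 1.42401, 1.34376, 1.25936, 1.17107, 1.07915, 0.98391, 0.88562, 0.78459, 0.68114, 0.57558, 0.46824, 0.35946, 0.24956, 0.1389, 0.0278, -0.08338, -0.1943, -0.30463, -0.41401, -0.52211, -0.6286, -0.73315, -0.83543, -0.93512, -1.03193, -1.12555, -1.21568, -1.30206, -1.38442, -1.4625, -1.53605, -1.60486, -1.66871, -1.7274, -1.78075, -1.8286, -1.87079, -1.9072, -1.93772, -1.96225, -1.98071, -1.99305, -1.99923].
λ_max=2, λ_min=-2*cos(pi/113); ϑ = −113·λ_min/(λ_max−λ_min) = 113*cos(pi/113)/(cos(pi/113) + 1).
≈ 56.4891 (to 4 d.p.).
Sandwich: α(G)=56 ≤ ϑ(G)=113*cos(pi/113)/(cos(pi/113) + 1) ≤ χ(Ḡ)=57 (both strict).

113*cos(pi/113)/(cos(pi/113) + 1)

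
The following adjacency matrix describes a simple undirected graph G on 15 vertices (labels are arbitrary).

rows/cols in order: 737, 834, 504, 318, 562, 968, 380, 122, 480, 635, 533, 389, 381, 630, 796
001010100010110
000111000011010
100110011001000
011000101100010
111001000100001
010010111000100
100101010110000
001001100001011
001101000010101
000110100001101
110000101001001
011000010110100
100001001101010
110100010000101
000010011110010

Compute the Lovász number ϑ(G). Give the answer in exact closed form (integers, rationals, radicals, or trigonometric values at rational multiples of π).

Vertex 630 has 6 neighbors: 737, 834, 318, 122, 381, 796.
deg(122) = 6; N(122) = {504, 968, 380, 389, 630, 796}.
deg(796) = 6; N(796) = {562, 122, 480, 635, 533, 630}.
Vertex 389 has 6 neighbors: 834, 504, 122, 635, 533, 381.
Every vertex has degree 6 (N=15); Kneser K(6,2) on C(6,2)=15 vertices.
A has 3 distinct eigenvalues ≈ [6.0, 1.0, -3.0].
With N=15: ϑ(G) = 15·(-1*(-3))/(6−(-3)) = 5.
Numerically 5.000000000.

5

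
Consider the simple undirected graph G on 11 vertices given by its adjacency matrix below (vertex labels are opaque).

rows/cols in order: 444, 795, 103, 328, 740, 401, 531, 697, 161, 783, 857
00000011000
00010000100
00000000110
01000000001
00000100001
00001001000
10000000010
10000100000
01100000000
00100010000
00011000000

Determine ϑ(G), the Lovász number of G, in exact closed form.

deg(161) = 2; N(161) = {795, 103}.
Vertex 401 has 2 neighbors: 740, 697.
Vertex 857 has 2 neighbors: 328, 740.
deg(328) = 2; N(328) = {795, 857}.
Regular of degree 2 on 11 vertices: this is C_{11}, the 11-cycle.
Distinct eigenvalues (to 3 d.p.): [2.0, 1.683, 0.831, -0.285, -1.31, -1.919].
Lovász: ϑ = −11(-2*cos(pi/11))/(2+-(-1)*2*cos(pi/11)) = 11*cos(pi/11)/(cos(pi/11) + 1).
≈ 5.3863 (to 4 d.p.).
Sandwich: α(G)=5 ≤ ϑ(G)=11*cos(pi/11)/(cos(pi/11) + 1) ≤ χ(Ḡ)=6 (both strict).

11*cos(pi/11)/(cos(pi/11) + 1)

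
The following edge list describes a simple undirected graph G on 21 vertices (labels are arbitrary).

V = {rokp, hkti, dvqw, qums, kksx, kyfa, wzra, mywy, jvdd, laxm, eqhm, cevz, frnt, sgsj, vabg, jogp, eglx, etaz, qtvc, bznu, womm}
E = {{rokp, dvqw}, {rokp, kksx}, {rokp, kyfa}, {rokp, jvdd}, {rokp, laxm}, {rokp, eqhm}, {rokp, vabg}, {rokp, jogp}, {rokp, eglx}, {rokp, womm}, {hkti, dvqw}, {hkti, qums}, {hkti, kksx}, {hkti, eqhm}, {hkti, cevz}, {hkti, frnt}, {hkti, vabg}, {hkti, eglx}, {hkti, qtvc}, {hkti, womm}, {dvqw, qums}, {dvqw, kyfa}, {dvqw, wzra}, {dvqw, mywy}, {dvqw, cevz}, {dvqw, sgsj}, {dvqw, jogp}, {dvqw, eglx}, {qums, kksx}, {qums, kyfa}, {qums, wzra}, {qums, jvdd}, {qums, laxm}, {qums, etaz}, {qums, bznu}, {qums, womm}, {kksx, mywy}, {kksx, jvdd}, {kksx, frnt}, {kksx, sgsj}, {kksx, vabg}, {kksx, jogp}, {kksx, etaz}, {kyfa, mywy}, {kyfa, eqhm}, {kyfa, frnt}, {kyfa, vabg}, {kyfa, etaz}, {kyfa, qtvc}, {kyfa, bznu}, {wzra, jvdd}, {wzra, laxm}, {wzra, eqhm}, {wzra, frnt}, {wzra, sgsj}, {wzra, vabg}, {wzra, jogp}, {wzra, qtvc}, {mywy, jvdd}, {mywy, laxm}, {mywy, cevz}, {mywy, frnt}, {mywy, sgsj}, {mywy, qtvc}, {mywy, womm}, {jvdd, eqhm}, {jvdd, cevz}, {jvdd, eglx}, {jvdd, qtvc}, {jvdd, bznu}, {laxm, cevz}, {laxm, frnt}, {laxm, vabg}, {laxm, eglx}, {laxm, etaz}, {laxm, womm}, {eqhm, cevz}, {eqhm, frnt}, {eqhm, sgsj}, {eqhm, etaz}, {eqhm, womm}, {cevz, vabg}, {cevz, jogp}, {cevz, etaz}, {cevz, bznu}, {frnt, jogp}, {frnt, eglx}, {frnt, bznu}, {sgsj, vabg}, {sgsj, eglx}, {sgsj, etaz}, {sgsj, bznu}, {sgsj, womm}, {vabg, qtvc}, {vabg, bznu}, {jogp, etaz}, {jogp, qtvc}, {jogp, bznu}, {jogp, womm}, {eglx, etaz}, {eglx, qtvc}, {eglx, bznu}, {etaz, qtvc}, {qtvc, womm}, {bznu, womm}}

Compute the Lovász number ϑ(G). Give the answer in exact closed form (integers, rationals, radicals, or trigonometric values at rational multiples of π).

deg(jogp) = 10; N(jogp) = {rokp, dvqw, kksx, wzra, cevz, frnt, etaz, qtvc, bznu, womm}.
deg(eqhm) = 10; N(eqhm) = {rokp, hkti, kyfa, wzra, jvdd, cevz, frnt, sgsj, etaz, womm}.
N(laxm) = {rokp, qums, wzra, mywy, cevz, frnt, vabg, eglx, etaz, womm}, |N(laxm)| = 10.
N(womm) = {rokp, hkti, qums, mywy, laxm, eqhm, sgsj, jogp, qtvc, bznu}, |N(womm)| = 10.
Every vertex has degree 10 (N=21); Kneser K(7,2) on C(7,2)=21 vertices.
The 3 distinct eigenvalues: [10.0, 1.0, -4.0].
−21·(-4) / ((10)−(-4)) = 6 = ϑ(G).
= 6.000000000… (decimal).

6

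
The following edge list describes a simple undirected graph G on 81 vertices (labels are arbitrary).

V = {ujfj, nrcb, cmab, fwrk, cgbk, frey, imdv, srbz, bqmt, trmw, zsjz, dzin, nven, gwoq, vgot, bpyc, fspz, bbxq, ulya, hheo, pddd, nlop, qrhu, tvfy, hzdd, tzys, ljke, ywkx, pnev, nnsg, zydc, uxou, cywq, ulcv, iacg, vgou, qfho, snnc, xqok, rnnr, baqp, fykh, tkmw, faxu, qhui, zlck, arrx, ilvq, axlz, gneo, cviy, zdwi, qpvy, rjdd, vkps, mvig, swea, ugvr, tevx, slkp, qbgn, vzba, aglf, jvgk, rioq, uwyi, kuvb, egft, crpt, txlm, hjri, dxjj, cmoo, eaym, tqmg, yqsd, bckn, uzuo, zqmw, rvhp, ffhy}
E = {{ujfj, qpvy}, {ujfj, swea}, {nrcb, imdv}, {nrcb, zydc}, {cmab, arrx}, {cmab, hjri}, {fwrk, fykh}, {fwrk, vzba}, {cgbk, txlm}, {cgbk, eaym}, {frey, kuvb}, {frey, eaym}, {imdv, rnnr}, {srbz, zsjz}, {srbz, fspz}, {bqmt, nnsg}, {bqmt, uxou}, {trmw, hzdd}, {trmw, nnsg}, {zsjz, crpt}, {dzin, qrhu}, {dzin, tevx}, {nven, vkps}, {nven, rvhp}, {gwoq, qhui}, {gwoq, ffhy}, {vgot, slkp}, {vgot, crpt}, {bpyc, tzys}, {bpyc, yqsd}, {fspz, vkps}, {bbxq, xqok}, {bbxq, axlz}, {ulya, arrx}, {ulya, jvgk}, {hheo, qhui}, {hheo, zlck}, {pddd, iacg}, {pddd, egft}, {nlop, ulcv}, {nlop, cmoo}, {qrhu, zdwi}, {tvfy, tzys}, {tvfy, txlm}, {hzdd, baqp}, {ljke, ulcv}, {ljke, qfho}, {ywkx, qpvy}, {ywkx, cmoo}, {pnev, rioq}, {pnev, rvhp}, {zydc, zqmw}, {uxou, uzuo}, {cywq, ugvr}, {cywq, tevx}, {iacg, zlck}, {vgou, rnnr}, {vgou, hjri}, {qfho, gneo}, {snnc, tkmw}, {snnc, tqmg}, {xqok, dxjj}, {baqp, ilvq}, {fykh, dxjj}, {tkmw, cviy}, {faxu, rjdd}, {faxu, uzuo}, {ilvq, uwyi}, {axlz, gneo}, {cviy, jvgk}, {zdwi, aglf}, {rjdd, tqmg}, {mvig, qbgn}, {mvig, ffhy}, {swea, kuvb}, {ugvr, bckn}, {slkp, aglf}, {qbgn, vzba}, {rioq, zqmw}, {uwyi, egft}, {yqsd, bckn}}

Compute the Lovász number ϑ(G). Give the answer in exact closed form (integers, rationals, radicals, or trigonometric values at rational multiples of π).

deg(txlm) = 2; N(txlm) = {cgbk, tvfy}.
deg(yqsd) = 2; N(yqsd) = {bpyc, bckn}.
N(ulcv) = {nlop, ljke}, |N(ulcv)| = 2.
Vertex nlop has 2 neighbors: ulcv, cmoo.
Regular of degree 2 on 81 vertices: the odd cycle C_{81}.
A has 41 distinct eigenvalues ≈ [2.0, 1.994, 1.976, 1.9461, 1.9045, 1.8514, 1.7873, 1.7123, 1.6271, 1.5321, 1.4279, 1.315, 1.1943, 1.0664, 0.9321, 0.7922, 0.6475, 0.4989, 0.3473, 0.1936, 0.0388, -0.1163, -0.2707, -0.4234, -0.5736, -0.7204, -0.8628, -1.0, -1.1312, -1.2556, -1.3725, -1.4811, -1.5808, -1.671, -1.7511, -1.8207, -1.8794, -1.9267, -1.9625, -1.9865, -1.9985].
Lovász: ϑ = −81(-2*cos(pi/81))/(2+-(-1)*2*cos(pi/81)) = 81*cos(pi/81)/(cos(pi/81) + 1).
ϑ(G) ≈ 40.4847653.
Check 40 ≤ 81*cos(pi/81)/(cos(pi/81) + 1) ≤ 41: both strict.

81*cos(pi/81)/(cos(pi/81) + 1)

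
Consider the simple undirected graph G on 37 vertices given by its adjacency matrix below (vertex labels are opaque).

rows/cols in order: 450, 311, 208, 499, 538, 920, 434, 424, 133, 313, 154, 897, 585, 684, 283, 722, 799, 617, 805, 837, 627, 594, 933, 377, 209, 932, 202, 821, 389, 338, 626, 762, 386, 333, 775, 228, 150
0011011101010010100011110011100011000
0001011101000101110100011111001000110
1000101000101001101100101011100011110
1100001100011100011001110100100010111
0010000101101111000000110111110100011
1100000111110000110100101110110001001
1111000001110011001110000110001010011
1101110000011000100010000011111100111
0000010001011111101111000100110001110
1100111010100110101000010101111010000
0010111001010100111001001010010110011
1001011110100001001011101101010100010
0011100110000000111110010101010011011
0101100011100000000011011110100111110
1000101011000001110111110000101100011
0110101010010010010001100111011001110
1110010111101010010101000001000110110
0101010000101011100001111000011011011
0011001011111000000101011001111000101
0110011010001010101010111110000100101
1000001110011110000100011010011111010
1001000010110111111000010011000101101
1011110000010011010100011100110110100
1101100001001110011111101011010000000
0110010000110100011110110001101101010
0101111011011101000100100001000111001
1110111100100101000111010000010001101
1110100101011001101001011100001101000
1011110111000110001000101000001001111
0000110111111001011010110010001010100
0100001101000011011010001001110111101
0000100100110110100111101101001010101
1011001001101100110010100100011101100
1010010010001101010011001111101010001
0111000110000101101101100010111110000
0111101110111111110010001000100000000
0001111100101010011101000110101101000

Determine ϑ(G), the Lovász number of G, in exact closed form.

N(799) = {450, 311, 208, 920, 424, 133, 313, 154, 585, 283, 617, 837, 594, 821, 762, 386, 775, 228}, |N(799)| = 18.
deg(897) = 18; N(897) = {450, 499, 920, 434, 424, 133, 154, 722, 805, 627, 594, 933, 209, 932, 821, 338, 762, 228}.
N(933) = {450, 208, 499, 538, 920, 897, 283, 722, 617, 837, 377, 209, 932, 389, 338, 762, 386, 775}, |N(933)| = 18.
deg(133) = 18; N(133) = {920, 313, 897, 585, 684, 283, 722, 799, 805, 837, 627, 594, 932, 389, 338, 333, 775, 228}.
deg(v) = 18 for all v (|V|=37); SR(37,18,8,9) — a Paley graph.
spec(A) ≈ [18.0, 2.541, -3.541] (distinct, 3 d.p.).
Lovász: ϑ = −37(-sqrt(37)/2 - 1/2)/(18+-(-sqrt(37)/2 - 1/2)) = sqrt(37).
Numerically 6.082763.

sqrt(37)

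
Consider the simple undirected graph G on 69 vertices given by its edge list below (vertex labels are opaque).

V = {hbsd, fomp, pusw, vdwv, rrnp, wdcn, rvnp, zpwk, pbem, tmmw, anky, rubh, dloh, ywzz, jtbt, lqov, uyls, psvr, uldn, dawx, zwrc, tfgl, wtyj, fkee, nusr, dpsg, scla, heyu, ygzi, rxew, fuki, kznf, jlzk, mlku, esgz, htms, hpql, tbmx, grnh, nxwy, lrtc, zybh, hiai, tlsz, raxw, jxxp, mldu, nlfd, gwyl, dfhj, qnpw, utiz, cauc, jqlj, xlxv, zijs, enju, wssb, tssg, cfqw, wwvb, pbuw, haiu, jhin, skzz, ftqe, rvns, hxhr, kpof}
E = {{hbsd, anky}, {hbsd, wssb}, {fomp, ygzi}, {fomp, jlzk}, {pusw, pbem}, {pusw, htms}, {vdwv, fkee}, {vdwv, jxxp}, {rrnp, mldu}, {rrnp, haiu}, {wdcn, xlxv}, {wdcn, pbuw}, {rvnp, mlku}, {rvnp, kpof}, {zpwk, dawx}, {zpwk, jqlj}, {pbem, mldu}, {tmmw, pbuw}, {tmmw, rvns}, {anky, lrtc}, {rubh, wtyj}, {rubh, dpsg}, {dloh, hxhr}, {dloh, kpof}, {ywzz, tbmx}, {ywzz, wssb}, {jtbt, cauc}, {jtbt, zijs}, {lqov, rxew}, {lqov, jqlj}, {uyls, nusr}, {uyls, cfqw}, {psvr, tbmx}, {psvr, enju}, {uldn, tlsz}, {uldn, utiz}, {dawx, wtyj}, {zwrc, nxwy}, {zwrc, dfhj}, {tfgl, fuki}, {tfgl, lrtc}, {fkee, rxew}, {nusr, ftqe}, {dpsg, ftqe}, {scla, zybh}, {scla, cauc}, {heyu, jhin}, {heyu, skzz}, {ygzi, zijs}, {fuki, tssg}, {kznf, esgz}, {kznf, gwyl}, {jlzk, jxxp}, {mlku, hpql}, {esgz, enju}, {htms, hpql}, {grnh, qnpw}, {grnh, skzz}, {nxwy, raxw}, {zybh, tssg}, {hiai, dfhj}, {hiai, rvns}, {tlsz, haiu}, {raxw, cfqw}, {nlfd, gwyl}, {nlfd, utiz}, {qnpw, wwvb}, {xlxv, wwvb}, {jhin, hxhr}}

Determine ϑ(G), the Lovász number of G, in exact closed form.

deg(tfgl) = 2; N(tfgl) = {fuki, lrtc}.
N(kznf) = {esgz, gwyl}, |N(kznf)| = 2.
N(gwyl) = {kznf, nlfd}, |N(gwyl)| = 2.
Vertex fkee has 2 neighbors: vdwv, rxew.
G on 69 vertices is 2-regular; this is C_{69}, the 69-cycle.
spec(A) ≈ [2.0, 1.9917, 1.9669, 1.9258, 1.8688, 1.7963, 1.7088, 1.6073, 1.4924, 1.3651, 1.2265, 1.0778, 0.9201, 0.7548, 0.5833, 0.4069, 0.2272, 0.0455, -0.1365, -0.3174, -0.4956, -0.6698, -0.8384, -1.0, -1.1534, -1.2972, -1.4302, -1.5514, -1.6598, -1.7544, -1.8344, -1.8993, -1.9484, -1.9814, -1.9979] (distinct, 4 d.p.).
Lovász (edge-transitive): ϑ = −69·(-2*cos(pi/69))/((2)−(-2*cos(pi/69))) = 69*cos(pi/69)/(cos(pi/69) + 1).
= 34.4821… (decimal).
Check 34 ≤ 69*cos(pi/69)/(cos(pi/69) + 1) ≤ 35: both strict.

69*cos(pi/69)/(cos(pi/69) + 1)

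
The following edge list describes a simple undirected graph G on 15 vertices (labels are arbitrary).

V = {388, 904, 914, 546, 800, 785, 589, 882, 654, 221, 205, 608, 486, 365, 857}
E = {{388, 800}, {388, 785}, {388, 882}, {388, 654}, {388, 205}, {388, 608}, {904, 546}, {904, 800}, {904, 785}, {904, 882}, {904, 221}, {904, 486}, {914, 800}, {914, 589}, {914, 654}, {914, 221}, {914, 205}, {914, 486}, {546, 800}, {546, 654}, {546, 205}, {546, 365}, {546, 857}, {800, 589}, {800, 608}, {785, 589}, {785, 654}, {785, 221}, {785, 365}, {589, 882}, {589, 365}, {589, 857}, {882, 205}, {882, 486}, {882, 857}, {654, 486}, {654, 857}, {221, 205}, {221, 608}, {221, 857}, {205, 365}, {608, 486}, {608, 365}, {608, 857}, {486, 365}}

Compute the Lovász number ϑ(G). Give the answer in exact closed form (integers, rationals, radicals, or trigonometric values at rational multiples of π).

deg(800) = 6; N(800) = {388, 904, 914, 546, 589, 608}.
deg(221) = 6; N(221) = {904, 914, 785, 205, 608, 857}.
deg(546) = 6; N(546) = {904, 800, 654, 205, 365, 857}.
N(608) = {388, 800, 221, 486, 365, 857}, |N(608)| = 6.
G on 15 vertices is 6-regular; Kneser K(6,2) on C(6,2)=15 vertices.
Distinct eigenvalues (to 3 d.p.): [6.0, 1.0, -3.0].
−15·(-3) / ((6)−(-3)) = 5 = ϑ(G).
Numerically 5.000000.

5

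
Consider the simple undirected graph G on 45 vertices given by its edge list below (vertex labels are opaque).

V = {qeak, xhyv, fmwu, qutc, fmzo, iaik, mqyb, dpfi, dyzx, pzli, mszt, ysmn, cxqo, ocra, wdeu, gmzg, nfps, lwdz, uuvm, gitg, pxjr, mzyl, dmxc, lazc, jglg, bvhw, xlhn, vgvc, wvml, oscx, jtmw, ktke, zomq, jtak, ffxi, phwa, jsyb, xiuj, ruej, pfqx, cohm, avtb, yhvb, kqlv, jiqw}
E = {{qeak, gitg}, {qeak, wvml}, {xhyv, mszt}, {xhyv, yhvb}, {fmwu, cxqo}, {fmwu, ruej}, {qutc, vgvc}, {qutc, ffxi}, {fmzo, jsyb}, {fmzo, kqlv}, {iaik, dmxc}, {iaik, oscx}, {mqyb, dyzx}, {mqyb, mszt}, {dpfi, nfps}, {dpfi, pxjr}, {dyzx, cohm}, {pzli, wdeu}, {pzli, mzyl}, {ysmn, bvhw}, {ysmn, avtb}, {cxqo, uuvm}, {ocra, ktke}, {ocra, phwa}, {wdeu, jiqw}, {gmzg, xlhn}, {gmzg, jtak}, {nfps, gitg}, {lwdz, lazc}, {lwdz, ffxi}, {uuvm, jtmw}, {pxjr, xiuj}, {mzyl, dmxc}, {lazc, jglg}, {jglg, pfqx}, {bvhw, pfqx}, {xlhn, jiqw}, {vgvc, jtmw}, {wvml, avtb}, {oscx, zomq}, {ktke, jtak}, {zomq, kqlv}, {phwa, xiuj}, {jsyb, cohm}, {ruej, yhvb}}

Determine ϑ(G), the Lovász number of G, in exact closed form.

45*cos(pi/45)/(cos(pi/45) + 1)

Vertex pfqx has 2 neighbors: jglg, bvhw.
deg(vgvc) = 2; N(vgvc) = {qutc, jtmw}.
deg(wvml) = 2; N(wvml) = {qeak, avtb}.
deg(mzyl) = 2; N(mzyl) = {pzli, dmxc}.
Regular of degree 2 on 45 vertices: connected 2-regular on 45 ⇒ C_{45}.
A has 23 distinct eigenvalues ≈ [2.0, 1.98054, 1.92252, 1.82709, 1.6961, 1.53209, 1.33826, 1.11839, 0.87674, 0.61803, 0.3473, 0.0698, -0.20906, -0.48384, -0.74921, -1.0, -1.23132, -1.43868, -1.61803, -1.7659, -1.87939, -1.9563, -1.99513].
ϑ = −N·λ_min/(λ_max−λ_min) = −45·(-2*cos(pi/45))/(2−(-2*cos(pi/45))) = 45*cos(pi/45)/(cos(pi/45) + 1).
= 22.47256215… (decimal).
α=22, χ(Ḡ)=23; ϑ=45*cos(pi/45)/(cos(pi/45) + 1) lies between (both strict).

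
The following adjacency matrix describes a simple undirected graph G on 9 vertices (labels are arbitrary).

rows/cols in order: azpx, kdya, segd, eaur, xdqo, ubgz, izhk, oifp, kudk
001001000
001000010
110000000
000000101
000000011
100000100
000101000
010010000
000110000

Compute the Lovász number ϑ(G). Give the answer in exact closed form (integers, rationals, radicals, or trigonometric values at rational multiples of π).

9*cos(pi/9)/(cos(pi/9) + 1)

N(ubgz) = {azpx, izhk}, |N(ubgz)| = 2.
Vertex segd has 2 neighbors: azpx, kdya.
deg(kdya) = 2; N(kdya) = {segd, oifp}.
Vertex oifp has 2 neighbors: kdya, xdqo.
Regular of degree 2 on 9 vertices: connected 2-regular on 9 ⇒ C_{9}.
A has 5 distinct eigenvalues ≈ [2.0, 1.532, 0.347, -1.0, -1.879].
ϑ = −N·λ_min/(λ_max−λ_min) = −9·(-2*cos(pi/9))/(2−(-2*cos(pi/9))) = 9*cos(pi/9)/(cos(pi/9) + 1).
≈ 4.3600896 (to 7 d.p.).
Check 4 ≤ 9*cos(pi/9)/(cos(pi/9) + 1) ≤ 5: both strict.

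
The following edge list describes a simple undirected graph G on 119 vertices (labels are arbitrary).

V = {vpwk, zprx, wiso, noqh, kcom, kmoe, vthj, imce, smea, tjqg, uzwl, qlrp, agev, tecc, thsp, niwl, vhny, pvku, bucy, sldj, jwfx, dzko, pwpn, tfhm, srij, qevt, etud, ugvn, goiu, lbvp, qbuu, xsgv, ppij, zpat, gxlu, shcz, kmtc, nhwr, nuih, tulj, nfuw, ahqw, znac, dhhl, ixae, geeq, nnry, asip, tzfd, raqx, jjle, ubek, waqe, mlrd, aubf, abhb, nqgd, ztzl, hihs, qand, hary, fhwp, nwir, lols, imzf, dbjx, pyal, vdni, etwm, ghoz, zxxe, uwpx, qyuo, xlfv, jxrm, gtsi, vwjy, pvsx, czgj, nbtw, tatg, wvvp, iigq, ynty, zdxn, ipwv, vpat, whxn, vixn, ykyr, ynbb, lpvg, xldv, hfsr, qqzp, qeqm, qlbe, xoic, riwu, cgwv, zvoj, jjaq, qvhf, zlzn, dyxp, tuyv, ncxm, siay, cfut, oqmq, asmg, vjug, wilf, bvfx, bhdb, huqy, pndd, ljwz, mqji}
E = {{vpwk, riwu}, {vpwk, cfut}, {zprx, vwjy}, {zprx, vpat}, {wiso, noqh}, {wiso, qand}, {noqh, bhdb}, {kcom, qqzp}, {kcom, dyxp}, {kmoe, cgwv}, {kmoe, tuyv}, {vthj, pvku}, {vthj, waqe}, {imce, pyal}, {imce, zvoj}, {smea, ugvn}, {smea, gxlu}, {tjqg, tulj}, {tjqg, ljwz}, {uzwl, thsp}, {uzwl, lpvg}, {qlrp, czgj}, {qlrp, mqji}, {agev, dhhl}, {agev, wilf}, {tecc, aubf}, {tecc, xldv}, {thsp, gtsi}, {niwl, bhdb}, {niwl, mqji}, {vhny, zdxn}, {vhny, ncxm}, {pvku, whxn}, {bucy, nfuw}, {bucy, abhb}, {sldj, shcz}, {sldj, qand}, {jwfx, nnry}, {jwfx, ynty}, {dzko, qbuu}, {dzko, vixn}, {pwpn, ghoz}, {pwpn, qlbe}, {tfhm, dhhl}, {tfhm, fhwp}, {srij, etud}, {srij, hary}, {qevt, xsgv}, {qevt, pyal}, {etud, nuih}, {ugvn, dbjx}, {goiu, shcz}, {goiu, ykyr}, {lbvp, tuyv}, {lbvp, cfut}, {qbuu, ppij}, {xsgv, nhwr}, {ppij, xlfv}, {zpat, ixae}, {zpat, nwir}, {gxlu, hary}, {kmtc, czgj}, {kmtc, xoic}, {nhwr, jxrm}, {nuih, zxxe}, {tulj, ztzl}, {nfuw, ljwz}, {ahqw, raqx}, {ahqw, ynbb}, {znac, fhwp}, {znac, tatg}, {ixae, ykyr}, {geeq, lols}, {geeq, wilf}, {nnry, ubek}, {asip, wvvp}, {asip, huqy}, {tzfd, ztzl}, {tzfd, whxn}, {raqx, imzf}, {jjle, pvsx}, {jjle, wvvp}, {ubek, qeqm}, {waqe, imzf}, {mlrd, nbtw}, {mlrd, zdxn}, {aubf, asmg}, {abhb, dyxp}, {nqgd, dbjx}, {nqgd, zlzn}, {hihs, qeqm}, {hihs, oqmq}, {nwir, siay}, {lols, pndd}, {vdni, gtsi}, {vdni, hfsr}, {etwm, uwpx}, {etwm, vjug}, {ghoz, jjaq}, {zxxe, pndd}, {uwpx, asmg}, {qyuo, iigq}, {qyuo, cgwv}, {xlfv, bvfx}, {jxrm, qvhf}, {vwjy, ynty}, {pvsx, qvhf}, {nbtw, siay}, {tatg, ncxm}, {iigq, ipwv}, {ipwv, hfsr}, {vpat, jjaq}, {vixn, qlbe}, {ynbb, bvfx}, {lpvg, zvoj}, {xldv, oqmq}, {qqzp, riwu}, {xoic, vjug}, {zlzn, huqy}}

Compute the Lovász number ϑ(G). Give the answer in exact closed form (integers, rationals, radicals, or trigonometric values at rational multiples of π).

119*cos(pi/119)/(cos(pi/119) + 1)

deg(imzf) = 2; N(imzf) = {raqx, waqe}.
Vertex pyal has 2 neighbors: imce, qevt.
N(dhhl) = {agev, tfhm}, |N(dhhl)| = 2.
deg(ljwz) = 2; N(ljwz) = {tjqg, nfuw}.
deg(v) = 2 for all v (|V|=119); this is C_{119}, the 119-cycle.
A has 60 distinct eigenvalues ≈ [2.0, 1.99721, 1.98886, 1.97496, 1.95556, 1.93071, 1.90047, 1.86494, 1.82422, 1.7784, 1.72763, 1.67205, 1.6118, 1.54707, 1.47802, 1.40485, 1.32776, 1.24698, 1.16272, 1.07522, 0.98472, 0.89148, 0.79575, 0.6978, 0.59791, 0.49636, 0.39342, 0.28938, 0.18454, 0.07918, -0.0264, -0.1319, -0.23704, -0.34152, -0.44504, -0.54733, -0.64808, -0.74704, -0.84391, -0.93843, -1.03033, -1.11936, -1.20527, -1.28782, -1.36678, -1.44194, -1.51307, -1.57999, -1.6425, -1.70043, -1.75363, -1.80194, -1.84522, -1.88337, -1.91626, -1.94381, -1.96595, -1.9826, -1.99373, -1.9993].
λ_max=2, λ_min=-2*cos(pi/119); ϑ = −119·λ_min/(λ_max−λ_min) = 119*cos(pi/119)/(cos(pi/119) + 1).
ϑ(G) ≈ 59.48963156.
Sandwich: α(G)=59 ≤ ϑ(G)=119*cos(pi/119)/(cos(pi/119) + 1) ≤ χ(Ḡ)=60 (both strict).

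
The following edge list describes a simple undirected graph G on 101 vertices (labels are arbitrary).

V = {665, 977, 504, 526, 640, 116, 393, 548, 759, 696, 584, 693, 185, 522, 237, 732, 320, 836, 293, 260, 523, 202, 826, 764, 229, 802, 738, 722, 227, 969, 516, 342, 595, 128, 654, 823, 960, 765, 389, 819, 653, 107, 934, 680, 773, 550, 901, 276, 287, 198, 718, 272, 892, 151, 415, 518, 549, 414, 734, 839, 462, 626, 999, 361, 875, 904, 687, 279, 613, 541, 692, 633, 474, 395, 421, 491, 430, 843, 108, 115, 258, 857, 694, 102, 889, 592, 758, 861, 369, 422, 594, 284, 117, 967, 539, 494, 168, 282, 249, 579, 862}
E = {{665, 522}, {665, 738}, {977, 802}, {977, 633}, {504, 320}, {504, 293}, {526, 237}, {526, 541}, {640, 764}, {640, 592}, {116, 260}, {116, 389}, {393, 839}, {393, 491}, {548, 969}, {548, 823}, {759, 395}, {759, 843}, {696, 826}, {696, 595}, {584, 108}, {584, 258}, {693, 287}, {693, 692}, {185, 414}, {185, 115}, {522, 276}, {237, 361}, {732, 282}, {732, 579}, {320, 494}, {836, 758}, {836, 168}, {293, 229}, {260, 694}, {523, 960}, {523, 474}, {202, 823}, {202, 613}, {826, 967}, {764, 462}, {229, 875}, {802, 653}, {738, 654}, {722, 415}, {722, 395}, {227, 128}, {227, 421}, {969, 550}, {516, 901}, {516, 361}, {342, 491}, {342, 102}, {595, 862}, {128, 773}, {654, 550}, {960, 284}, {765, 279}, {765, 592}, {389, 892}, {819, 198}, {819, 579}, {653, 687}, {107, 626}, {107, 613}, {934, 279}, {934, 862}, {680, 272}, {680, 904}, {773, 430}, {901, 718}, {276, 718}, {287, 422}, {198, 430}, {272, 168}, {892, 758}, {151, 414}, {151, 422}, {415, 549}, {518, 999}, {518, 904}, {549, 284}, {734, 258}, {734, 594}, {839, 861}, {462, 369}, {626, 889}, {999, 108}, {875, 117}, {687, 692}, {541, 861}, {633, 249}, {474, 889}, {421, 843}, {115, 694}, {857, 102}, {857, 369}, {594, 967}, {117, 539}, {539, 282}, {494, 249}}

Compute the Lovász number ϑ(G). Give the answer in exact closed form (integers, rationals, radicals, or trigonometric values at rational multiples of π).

deg(116) = 2; N(116) = {260, 389}.
N(718) = {901, 276}, |N(718)| = 2.
N(802) = {977, 653}, |N(802)| = 2.
N(839) = {393, 861}, |N(839)| = 2.
101-vertex 2-regular graph: this is C_{101}, the 101-cycle.
spec(A) ≈ [2.0, 1.9961, 1.9845, 1.9653, 1.9384, 1.904, 1.8623, 1.8133, 1.7574, 1.6946, 1.6253, 1.5497, 1.4681, 1.3808, 1.2882, 1.1906, 1.0884, 0.982, 0.8718, 0.7582, 0.6417, 0.5226, 0.4016, 0.279, 0.1554, 0.0311, -0.0933, -0.2173, -0.3405, -0.4624, -0.5824, -0.7003, -0.8154, -0.9273, -1.0357, -1.1401, -1.24, -1.3352, -1.4252, -1.5096, -1.5883, -1.6608, -1.7268, -1.7862, -1.8387, -1.8841, -1.9221, -1.9528, -1.9759, -1.9913, -1.999] (distinct, 4 d.p.).
ϑ = −N·λ_min/(λ_max−λ_min) = −101·(-2*cos(pi/101))/(2−(-2*cos(pi/101))) = 101*cos(pi/101)/(cos(pi/101) + 1).
Numerically 50.48778317.
Sandwich: α(G)=50 ≤ ϑ(G)=101*cos(pi/101)/(cos(pi/101) + 1) ≤ χ(Ḡ)=51 (both strict).

101*cos(pi/101)/(cos(pi/101) + 1)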